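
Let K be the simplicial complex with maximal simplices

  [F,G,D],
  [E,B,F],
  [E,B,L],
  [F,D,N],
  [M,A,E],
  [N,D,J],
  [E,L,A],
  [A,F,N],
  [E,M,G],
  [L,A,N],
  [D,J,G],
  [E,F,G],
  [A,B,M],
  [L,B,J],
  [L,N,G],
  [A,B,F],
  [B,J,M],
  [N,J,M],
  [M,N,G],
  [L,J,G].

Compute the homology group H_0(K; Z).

K has 10 vertices, 30 edges, 20 triangles.
rank ∂_0 = 0, rank ∂_1 = 9 ⇒ b_0 = 10 − 0 − 9 = 1; all invariant factors of ∂_1 are 1 so no torsion. So H_0 ≅ Z.

H_0 = Z.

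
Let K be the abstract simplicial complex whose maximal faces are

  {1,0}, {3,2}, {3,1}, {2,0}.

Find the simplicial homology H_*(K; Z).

Fix the vertex order 0 < 1 < 2 < 3 and write every simplex with vertices in increasing order. Then dim K = 1 and the simplices of K are:

  0-simplices (4): [0], [1], [2], [3]
  1-simplices (4): [0,1], [0,2], [1,3], [2,3]

giving chain groups C_0 ≅ Z^4, C_1 ≅ Z^4.

∂_1: C_1 → C_0 is given by ∂[p,q] = [q] − [p]. For instance
  ∂[2,3] = [3] − [2].
The resulting 4×4 matrix has rank 3, and its Smith normal form has invariant factors (1,1,1).

Reading off H_k = ker ∂_k / im ∂_{k+1}:

  H_0: rank C_0 − rank ∂_1 = 4 − 3 = 1, and the invariant factors of ∂_1 are all 1, so H_0 = Z.
  H_1: rank ker ∂_1 − rank ∂_2 = (4 − 3) − 0 = 1, and there is no ∂_2, so H_1 = Z.

(K is a triangulation of the circle S^1.)

H_0 ≅ Z,  H_1 ≅ Z.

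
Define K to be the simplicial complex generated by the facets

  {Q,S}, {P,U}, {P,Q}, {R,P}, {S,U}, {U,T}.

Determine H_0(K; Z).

Take the total order P < Q < R < S < T < U on the vertex set. Then K (dimension 1) consists of the simplices:

  0-simplices (6): P, Q, R, S, T, U
  1-simplices (6): PQ, PR, PU, QS, SU, TU

so the chain groups are C_0 ≅ Z^6, C_1 ≅ Z^6.

Boundary ∂_1: C_1 → C_0 sends each edge [p,q] (with p < q) to q − p. For instance
  ∂TU = U − T.
As a 6×6 matrix over Z this has rank 5, with invariant factors (1,1,1,1,1).

Now H_k = ker ∂_k / im ∂_{k+1}, so:

  H_0: rank C_0 − rank ∂_1 = 6 − 5 = 1, and the invariant factors of ∂_1 are all 1, so H_0 = Z.

H_0 = Z.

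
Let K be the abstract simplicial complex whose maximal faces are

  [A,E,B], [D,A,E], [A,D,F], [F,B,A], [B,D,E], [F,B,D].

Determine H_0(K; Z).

H_0 = Z.

We work with the vertex ordering A < B < D < E < F. The simplices of K, each written with vertices in increasing order, are:

  0-simplices (5): A, B, D, E, F
  1-simplices (9): AB, AD, AE, AF, BD, BE, BF, DE, DF
  2-simplices (6): ABE, ABF, ADE, ADF, BDE, BDF

giving chain groups C_0 ≅ Z^5, C_1 ≅ Z^9, C_2 ≅ Z^6.

The boundary map ∂_1: C_1 → C_0 is given by ∂[p,q] = [q] − [p]. For instance
  ∂DF = F − D.
The 5×9 boundary matrix has rank 4 and Smith normal form diag(1,1,1,1).

∂_2: C_2 → C_1 maps a triangle to the signed sum of its edges. For instance
  ∂ABE = BE − AE + AB,
  ∂BDE = DE − BE + BD.
The resulting 9×6 matrix has rank 5, and its Smith normal form has invariant factors (1,1,1,1,1).

Reading off H_k = ker ∂_k / im ∂_{k+1}:

  H_0: rank C_0 − rank ∂_1 = 5 − 4 = 1, and the invariant factors of ∂_1 are all 1, so H_0 ≅ Z.

(K is a triangulation of the 2-sphere S^2.)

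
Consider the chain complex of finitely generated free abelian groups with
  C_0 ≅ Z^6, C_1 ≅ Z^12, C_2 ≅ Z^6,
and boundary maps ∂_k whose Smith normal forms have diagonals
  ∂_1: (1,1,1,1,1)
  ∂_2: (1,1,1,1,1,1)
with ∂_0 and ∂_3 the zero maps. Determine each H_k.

H_0: b_0 = 6 − 0 − 5 = 1; torsion from ∂_1 factors > 1: none. So H_0 = Z.
H_1: b_1 = 12 − 5 − 6 = 1; torsion from ∂_2 factors > 1: none. So H_1 = Z.
H_2: b_2 = 6 − 6 − 0 = 0; torsion from ∂_3 factors > 1: none. So H_2 = 0.

H_0 = Z,  H_1 = Z,  H_2 = 0.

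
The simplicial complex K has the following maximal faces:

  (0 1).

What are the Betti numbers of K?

b_0 = 1, b_1 = 0.

Fix the vertex order 0 < 1 and write every simplex with vertices in increasing order. Then dim K = 1 and the simplices of K are:

  0-simplices (2): [0], [1]
  1-simplices (1): [0,1]

Hence C_0 ≅ Z^2, C_1 ≅ Z^1.

∂_1: C_1 → C_0 sends each edge [p,q] (with p < q) to q − p.
The 2×1 boundary matrix has rank 1 and Smith normal form diag(1).

Now H_k = ker ∂_k / im ∂_{k+1}, so:

  H_0: rank C_0 − rank ∂_1 = 2 − 1 = 1, and the invariant factors of ∂_1 are all 1, so H_0 = Z.
  H_1: rank ker ∂_1 − rank ∂_2 = (1 − 1) − 0 = 0, and there is no ∂_2, so H_1 = 0.

As a check, the Euler characteristic is 2 − 1 = 1, which agrees with 1 − 0 = 1.
(K is a triangulation of the 1-simplex.)

Hence the Betti numbers are b_0 = 1, b_1 = 0.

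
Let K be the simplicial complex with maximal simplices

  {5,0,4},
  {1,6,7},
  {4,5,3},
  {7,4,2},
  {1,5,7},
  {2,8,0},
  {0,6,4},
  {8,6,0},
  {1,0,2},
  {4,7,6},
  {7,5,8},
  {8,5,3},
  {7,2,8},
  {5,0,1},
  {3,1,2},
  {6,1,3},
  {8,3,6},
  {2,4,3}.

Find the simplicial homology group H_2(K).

Fix the vertex order 0 < 1 < 2 < 3 < 4 < 5 < 6 < 7 < 8 and write every simplex with vertices in increasing order. Then dim K = 2 and the simplices of K are:

  0-simplices (9): [0], [1], [2], [3], [4], [5], [6], [7], [8]
  1-simplices (27): (27 of them)
  2-simplices (18): [0,1,2], [0,1,5], [0,2,8], [0,4,5], [0,4,6], [0,6,8], [1,2,3], [1,3,6], [1,5,7], [1,6,7], [2,3,4], [2,4,7], [2,7,8], [3,4,5], [3,5,8], [3,6,8], [4,6,7], [5,7,8]

giving chain groups C_0 ≅ Z^9, C_1 ≅ Z^27, C_2 ≅ Z^18.

∂_1: C_1 → C_0 is given by ∂[p,q] = [q] − [p]. For instance
  ∂[3,8] = [8] − [3].
The 9×27 boundary matrix has rank 8 and Smith normal form diag(1,1,1,1,1,1,1,1).

The boundary map ∂_2: C_2 → C_1 maps a triangle to the signed sum of its edges. For instance
  ∂[0,4,6] = [4,6] − [0,6] + [0,4],
  ∂[3,4,5] = [4,5] − [3,5] + [3,4].
As a 27×18 matrix over Z this has rank 17, with invariant factors (1,1,1,1,1,1,1,1,1,1,1,1,1,1,1,1,1).

Reading off H_k = ker ∂_k / im ∂_{k+1}:

  H_2: rank ker ∂_2 − rank ∂_3 = (18 − 17) − 0 = 1, and there is no ∂_3, so H_2 = Z.

H_2 = Z.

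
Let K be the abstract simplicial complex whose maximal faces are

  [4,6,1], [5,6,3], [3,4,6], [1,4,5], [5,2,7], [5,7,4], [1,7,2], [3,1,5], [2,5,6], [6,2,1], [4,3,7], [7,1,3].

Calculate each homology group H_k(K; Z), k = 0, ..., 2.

Fix the vertex order 1 < 2 < 3 < 4 < 5 < 6 < 7 and write every simplex with vertices in increasing order. Then dim K = 2 and the simplices of K are:

  0-simplices (7): [1], [2], [3], [4], [5], [6], [7]
  1-simplices (18): [1,2], [1,3], [1,4], [1,5], [1,6], [1,7], [2,5], [2,6], [2,7], [3,4], [3,5], [3,6], [3,7], [4,5], [4,6], [4,7], [5,6], [5,7]
  2-simplices (12): [1,2,6], [1,2,7], [1,3,5], [1,3,7], [1,4,5], [1,4,6], [2,5,6], [2,5,7], [3,4,6], [3,4,7], [3,5,6], [4,5,7]

Hence C_0 ≅ Z^7, C_1 ≅ Z^18, C_2 ≅ Z^12.

∂_1: C_1 → C_0 sends each edge [p,q] (with p < q) to q − p.
As a 7×18 matrix over Z this has rank 6, with invariant factors (1,1,1,1,1,1).

Boundary ∂_2: C_2 → C_1 acts by ∂[p,q,r] = [q,r] − [p,r] + [p,q]. For instance
  ∂[2,5,7] = [5,7] − [2,7] + [2,5],
  ∂[1,3,5] = [3,5] − [1,5] + [1,3].
As a 18×12 matrix over Z this has rank 12, with invariant factors (1,1,1,1,1,1,1,1,1,1,1,2).

Computing H_k = (kernel of ∂_k) / (image of ∂_{k+1}):

  H_0: rank C_0 − rank ∂_1 = 7 − 6 = 1, and the invariant factors of ∂_1 are all 1, so H_0 ≅ Z.
  H_1: rank ker ∂_1 − rank ∂_2 = (18 − 6) − 12 = 0, and ∂_2 has invariant factor 2 > 1, so H_1 ≅ Z_2.
  H_2: rank ker ∂_2 − rank ∂_3 = (12 − 12) − 0 = 0, and there is no ∂_3, so H_2 ≅ 0.

As a check, the Euler characteristic is 7 − 18 + 12 = 1, which agrees with 1 − 0 + 0 = 1.

H_0 ≅ Z,  H_1 ≅ Z_2,  H_2 = 0.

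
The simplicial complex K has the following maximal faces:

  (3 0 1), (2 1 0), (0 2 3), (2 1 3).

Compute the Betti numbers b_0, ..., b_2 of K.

Take the total order 0 < 1 < 2 < 3 on the vertex set. Then K (dimension 2) consists of the simplices:

  0-simplices (4): [0], [1], [2], [3]
  1-simplices (6): [0,1], [0,2], [0,3], [1,2], [1,3], [2,3]
  2-simplices (4): [0,1,2], [0,1,3], [0,2,3], [1,2,3]

Hence C_0 ≅ Z^4, C_1 ≅ Z^6, C_2 ≅ Z^4.

∂_1: C_1 → C_0 maps an edge to its endpoints' difference, ∂[p,q] = q − p. For instance
  ∂[1,3] = [3] − [1].
As a 4×6 matrix over Z this has rank 3, with invariant factors (1,1,1).

The boundary map ∂_2: C_2 → C_1 sends each 2-simplex [p,q,r] to [q,r] − [p,r] + [p,q]. For instance
  ∂[1,2,3] = [2,3] − [1,3] + [1,2],
  ∂[0,1,3] = [1,3] − [0,3] + [0,1].
This gives a 6×4 integer matrix of rank 3; reducing to Smith normal form yields diagonal entries (1,1,1).

Computing H_k = (kernel of ∂_k) / (image of ∂_{k+1}):

  H_0: rank C_0 − rank ∂_1 = 4 − 3 = 1, and the invariant factors of ∂_1 are all 1, so H_0 ≅ Z.
  H_1: rank ker ∂_1 − rank ∂_2 = (6 − 3) − 3 = 0, and the invariant factors of ∂_2 are all 1, so H_1 ≅ 0.
  H_2: rank ker ∂_2 − rank ∂_3 = (4 − 3) − 0 = 1, and there is no ∂_3, so H_2 ≅ Z.

Hence the Betti numbers are b_0 = 1, b_1 = 0, b_2 = 1.

b_0 = 1, b_1 = 0, b_2 = 1.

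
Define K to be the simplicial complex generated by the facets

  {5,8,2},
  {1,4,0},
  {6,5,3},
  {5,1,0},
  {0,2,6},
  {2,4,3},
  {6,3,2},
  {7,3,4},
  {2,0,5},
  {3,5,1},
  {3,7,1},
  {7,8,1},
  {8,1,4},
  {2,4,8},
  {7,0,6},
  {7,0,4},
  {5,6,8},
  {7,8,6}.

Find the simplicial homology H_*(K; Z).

H_0 = Z,  H_1 = Z × Z/2,  H_2 = 0.

K has 9 vertices, 27 edges, 18 triangles.
rank ∂_0 = 0, rank ∂_1 = 8 ⇒ b_0 = 9 − 0 − 8 = 1; all invariant factors of ∂_1 are 1 so no torsion. So H_0 = Z.
rank ∂_1 = 8, rank ∂_2 = 18 ⇒ b_1 = 27 − 8 − 18 = 1; ∂_2 has invariant factor(s) [2] giving torsion. So H_1 = Z × Z/2.
rank ∂_2 = 18, rank ∂_3 = 0 ⇒ b_2 = 18 − 18 − 0 = 0. So H_2 = 0.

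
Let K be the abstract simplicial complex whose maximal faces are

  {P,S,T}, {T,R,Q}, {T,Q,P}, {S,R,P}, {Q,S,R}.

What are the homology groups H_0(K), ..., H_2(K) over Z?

H_0 = Z,  H_1 = Z,  H_2 = 0.

Order the vertices as P < Q < R < S < T. Listing each simplex with vertices in this order, K has dimension 2 with simplices:

  0-simplices (5): P, Q, R, S, T
  1-simplices (10): PQ, PR, PS, PT, QR, QS, QT, RS, RT, ST
  2-simplices (5): PQT, PRS, PST, QRS, QRT

Hence C_0 ≅ Z^5, C_1 ≅ Z^10, C_2 ≅ Z^5.

∂_1: C_1 → C_0 is given by ∂[p,q] = [q] − [p].
The resulting 5×10 matrix has rank 4, and its Smith normal form has invariant factors (1,1,1,1).

Boundary ∂_2: C_2 → C_1 sends each 2-simplex [p,q,r] to [q,r] − [p,r] + [p,q]. For instance
  ∂QRT = RT − QT + QR,
  ∂PRS = RS − PS + PR.
This gives a 10×5 integer matrix of rank 5; reducing to Smith normal form yields diagonal entries (1,1,1,1,1).

Reading off H_k = ker ∂_k / im ∂_{k+1}:

  H_0: rank C_0 − rank ∂_1 = 5 − 4 = 1, and the invariant factors of ∂_1 are all 1, so H_0 = Z.
  H_1: rank ker ∂_1 − rank ∂_2 = (10 − 4) − 5 = 1, and the invariant factors of ∂_2 are all 1, so H_1 = Z.
  H_2: rank ker ∂_2 − rank ∂_3 = (5 − 5) − 0 = 0, and there is no ∂_3, so H_2 = 0.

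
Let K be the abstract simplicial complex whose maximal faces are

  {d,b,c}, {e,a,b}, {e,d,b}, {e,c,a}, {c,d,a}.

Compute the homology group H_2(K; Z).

H_2 = 0.

We work with the vertex ordering a < b < c < d < e. The simplices of K, each written with vertices in increasing order, are:

  0-simplices (5): a, b, c, d, e
  1-simplices (10): ab, ac, ad, ae, bc, bd, be, cd, ce, de
  2-simplices (5): abe, acd, ace, bcd, bde

so the chain groups are C_0 ≅ Z^5, C_1 ≅ Z^10, C_2 ≅ Z^5.

∂_1: C_1 → C_0 sends each edge [p,q] (with p < q) to q − p.
This gives a 5×10 integer matrix of rank 4; reducing to Smith normal form yields diagonal entries (1,1,1,1).

∂_2: C_2 → C_1 maps a triangle to the signed sum of its edges. For instance
  ∂bde = de − be + bd,
  ∂ace = ce − ae + ac.
This gives a 10×5 integer matrix of rank 5; reducing to Smith normal form yields diagonal entries (1,1,1,1,1).

Computing H_k = (kernel of ∂_k) / (image of ∂_{k+1}):

  H_2: rank ker ∂_2 − rank ∂_3 = (5 − 5) − 0 = 0, and there is no ∂_3, so H_2 ≅ 0.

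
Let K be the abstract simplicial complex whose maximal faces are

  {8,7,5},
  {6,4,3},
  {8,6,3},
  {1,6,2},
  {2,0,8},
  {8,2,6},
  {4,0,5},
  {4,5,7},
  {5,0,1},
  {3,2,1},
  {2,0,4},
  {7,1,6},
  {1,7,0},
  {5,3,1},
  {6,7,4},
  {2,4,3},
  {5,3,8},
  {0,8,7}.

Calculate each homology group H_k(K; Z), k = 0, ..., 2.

Take the total order 0 < 1 < 2 < 3 < 4 < 5 < 6 < 7 < 8 on the vertex set. Then K (dimension 2) consists of the simplices:

  0-simplices (9): [0], [1], [2], [3], [4], [5], [6], [7], [8]
  1-simplices (27): (27 of them)
  2-simplices (18): [0,1,5], [0,1,7], [0,2,4], [0,2,8], [0,4,5], [0,7,8], [1,2,3], [1,2,6], [1,3,5], [1,6,7], [2,3,4], [2,6,8], [3,4,6], [3,5,8], [3,6,8], [4,5,7], [4,6,7], [5,7,8]

Hence C_0 ≅ Z^9, C_1 ≅ Z^27, C_2 ≅ Z^18.

Boundary ∂_1: C_1 → C_0 sends each edge [p,q] (with p < q) to q − p. For instance
  ∂[4,7] = [7] − [4].
The resulting 9×27 matrix has rank 8, and its Smith normal form has invariant factors (1,1,1,1,1,1,1,1).

Boundary ∂_2: C_2 → C_1 sends each 2-simplex [p,q,r] to [q,r] − [p,r] + [p,q]. For instance
  ∂[0,4,5] = [4,5] − [0,5] + [0,4],
  ∂[4,5,7] = [5,7] − [4,7] + [4,5].
As a 27×18 matrix over Z this has rank 18, with invariant factors (1,1,1,1,1,1,1,1,1,1,1,1,1,1,1,1,1,2).

Now H_k = ker ∂_k / im ∂_{k+1}, so:

  H_0: rank C_0 − rank ∂_1 = 9 − 8 = 1, and the invariant factors of ∂_1 are all 1, so H_0 = Z.
  H_1: rank ker ∂_1 − rank ∂_2 = (27 − 8) − 18 = 1, and ∂_2 has invariant factor 2 > 1, so H_1 = Z ⊕ Z/2.
  H_2: rank ker ∂_2 − rank ∂_3 = (18 − 18) − 0 = 0, and there is no ∂_3, so H_2 = 0.

H_0 ≅ Z,  H_1 ≅ Z ⊕ Z/2,  H_2 = 0.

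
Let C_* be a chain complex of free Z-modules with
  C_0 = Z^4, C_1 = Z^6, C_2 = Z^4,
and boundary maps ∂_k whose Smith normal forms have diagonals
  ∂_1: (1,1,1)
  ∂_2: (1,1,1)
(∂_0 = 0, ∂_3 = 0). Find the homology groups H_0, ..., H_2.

H_0: b_0 = 4 − 0 − 3 = 1; torsion from ∂_1 factors > 1: none. So H_0 ≅ Z.
H_1: b_1 = 6 − 3 − 3 = 0; torsion from ∂_2 factors > 1: none. So H_1 ≅ 0.
H_2: b_2 = 4 − 3 − 0 = 1; torsion from ∂_3 factors > 1: none. So H_2 ≅ Z.

H_0 ≅ Z,  H_1 = 0,  H_2 ≅ Z.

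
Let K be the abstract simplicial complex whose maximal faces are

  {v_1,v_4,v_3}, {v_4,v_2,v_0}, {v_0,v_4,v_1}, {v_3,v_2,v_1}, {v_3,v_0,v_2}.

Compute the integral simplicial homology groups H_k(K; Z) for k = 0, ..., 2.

H_0 = Z,  H_1 = Z,  H_2 = 0.

Fix the vertex order v_0 < v_1 < v_2 < v_3 < v_4 and write every simplex with vertices in increasing order. Then dim K = 2 and the simplices of K are:

  0-simplices (5): [v_0], [v_1], [v_2], [v_3], [v_4]
  1-simplices (10): [v_0,v_1], [v_0,v_2], [v_0,v_3], [v_0,v_4], [v_1,v_2], [v_1,v_3], [v_1,v_4], [v_2,v_3], [v_2,v_4], [v_3,v_4]
  2-simplices (5): [v_0,v_1,v_4], [v_0,v_2,v_3], [v_0,v_2,v_4], [v_1,v_2,v_3], [v_1,v_3,v_4]

giving chain groups C_0 ≅ Z^5, C_1 ≅ Z^10, C_2 ≅ Z^5.

Boundary ∂_1: C_1 → C_0 maps an edge to its endpoints' difference, ∂[p,q] = q − p. For instance
  ∂[v_0,v_2] = [v_2] − [v_0].
The resulting 5×10 matrix has rank 4, and its Smith normal form has invariant factors (1,1,1,1).

The boundary map ∂_2: C_2 → C_1 sends each 2-simplex [p,q,r] to [q,r] − [p,r] + [p,q]. For instance
  ∂[v_1,v_3,v_4] = [v_3,v_4] − [v_1,v_4] + [v_1,v_3],
  ∂[v_1,v_2,v_3] = [v_2,v_3] − [v_1,v_3] + [v_1,v_2].
This gives a 10×5 integer matrix of rank 5; reducing to Smith normal form yields diagonal entries (1,1,1,1,1).

From H_k ≅ ker(∂_k) / im(∂_{k+1}) we obtain:

  H_0: rank C_0 − rank ∂_1 = 5 − 4 = 1, and the invariant factors of ∂_1 are all 1, so H_0 = Z.
  H_1: rank ker ∂_1 − rank ∂_2 = (10 − 4) − 5 = 1, and the invariant factors of ∂_2 are all 1, so H_1 = Z.
  H_2: rank ker ∂_2 − rank ∂_3 = (5 − 5) − 0 = 0, and there is no ∂_3, so H_2 = 0.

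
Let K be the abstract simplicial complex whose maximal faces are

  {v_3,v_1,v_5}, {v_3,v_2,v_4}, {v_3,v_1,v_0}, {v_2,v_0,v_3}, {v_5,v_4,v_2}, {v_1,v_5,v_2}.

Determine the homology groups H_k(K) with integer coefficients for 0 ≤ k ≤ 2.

H_0 ≅ Z,  H_1 ≅ Z,  H_2 = 0.

We work with the vertex ordering v_0 < v_1 < v_2 < v_3 < v_4 < v_5. The simplices of K, each written with vertices in increasing order, are:

  0-simplices (6): [v_0], [v_1], [v_2], [v_3], [v_4], [v_5]
  1-simplices (12): [v_0,v_1], [v_0,v_2], [v_0,v_3], [v_1,v_2], [v_1,v_3], [v_1,v_5], [v_2,v_3], [v_2,v_4], [v_2,v_5], [v_3,v_4], [v_3,v_5], [v_4,v_5]
  2-simplices (6): [v_0,v_1,v_3], [v_0,v_2,v_3], [v_1,v_2,v_5], [v_1,v_3,v_5], [v_2,v_3,v_4], [v_2,v_4,v_5]

giving chain groups C_0 ≅ Z^6, C_1 ≅ Z^12, C_2 ≅ Z^6.

∂_1: C_1 → C_0 sends each edge [p,q] (with p < q) to q − p.
The 6×12 boundary matrix has rank 5 and Smith normal form diag(1,1,1,1,1).

∂_2: C_2 → C_1 maps a triangle to the signed sum of its edges. For instance
  ∂[v_2,v_3,v_4] = [v_3,v_4] − [v_2,v_4] + [v_2,v_3],
  ∂[v_2,v_4,v_5] = [v_4,v_5] − [v_2,v_5] + [v_2,v_4].
The 12×6 boundary matrix has rank 6 and Smith normal form diag(1,1,1,1,1,1).

Computing H_k = (kernel of ∂_k) / (image of ∂_{k+1}):

  H_0: rank C_0 − rank ∂_1 = 6 − 5 = 1, and the invariant factors of ∂_1 are all 1, so H_0 ≅ Z.
  H_1: rank ker ∂_1 − rank ∂_2 = (12 − 5) − 6 = 1, and the invariant factors of ∂_2 are all 1, so H_1 ≅ Z.
  H_2: rank ker ∂_2 − rank ∂_3 = (6 − 6) − 0 = 0, and there is no ∂_3, so H_2 ≅ 0.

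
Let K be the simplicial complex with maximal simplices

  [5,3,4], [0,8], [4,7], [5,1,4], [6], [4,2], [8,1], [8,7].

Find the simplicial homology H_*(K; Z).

Fix the vertex order 0 < 1 < 2 < 3 < 4 < 5 < 6 < 7 < 8 and write every simplex with vertices in increasing order. Then dim K = 2 and the simplices of K are:

  0-simplices (9): [0], [1], [2], [3], [4], [5], [6], [7], [8]
  1-simplices (10): [0,8], [1,4], [1,5], [1,8], [2,4], [3,4], [3,5], [4,5], [4,7], [7,8]
  2-simplices (2): [1,4,5], [3,4,5]

giving chain groups C_0 ≅ Z^9, C_1 ≅ Z^10, C_2 ≅ Z^2.

Boundary ∂_1: C_1 → C_0 sends each edge [p,q] (with p < q) to q − p. For instance
  ∂[3,4] = [4] − [3].
The resulting 9×10 matrix has rank 7, and its Smith normal form has invariant factors (1,1,1,1,1,1,1).

∂_2: C_2 → C_1 sends each 2-simplex [p,q,r] to [q,r] − [p,r] + [p,q]. For instance
  ∂[3,4,5] = [4,5] − [3,5] + [3,4],
  ∂[1,4,5] = [4,5] − [1,5] + [1,4].
As a 10×2 matrix over Z this has rank 2, with invariant factors (1,1).

Reading off H_k = ker ∂_k / im ∂_{k+1}:

  H_0: rank C_0 − rank ∂_1 = 9 − 7 = 2, and the invariant factors of ∂_1 are all 1, so H_0 ≅ Z^2.
  H_1: rank ker ∂_1 − rank ∂_2 = (10 − 7) − 2 = 1, and the invariant factors of ∂_2 are all 1, so H_1 ≅ Z.
  H_2: rank ker ∂_2 − rank ∂_3 = (2 − 2) − 0 = 0, and there is no ∂_3, so H_2 ≅ 0.

H_0 ≅ Z^2,  H_1 ≅ Z,  H_2 = 0.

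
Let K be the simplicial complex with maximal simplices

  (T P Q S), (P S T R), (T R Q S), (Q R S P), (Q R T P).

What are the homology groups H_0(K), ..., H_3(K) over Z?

Order the vertices as P < Q < R < S < T. Listing each simplex with vertices in this order, K has dimension 3 with simplices:

  0-simplices (5): P, Q, R, S, T
  1-simplices (10): PQ, PR, PS, PT, QR, QS, QT, RS, RT, ST
  2-simplices (10): PQR, PQS, PQT, PRS, PRT, PST, QRS, QRT, QST, RST
  3-simplices (5): PQRS, PQRT, PQST, PRST, QRST

giving chain groups C_0 ≅ Z^5, C_1 ≅ Z^10, C_2 ≅ Z^10, C_3 ≅ Z^5.

Boundary ∂_1: C_1 → C_0 is given by ∂[p,q] = [q] − [p].
As a 5×10 matrix over Z this has rank 4, with invariant factors (1,1,1,1).

The boundary map ∂_2: C_2 → C_1 sends each 2-simplex [p,q,r] to [q,r] − [p,r] + [p,q]. For instance
  ∂PRS = RS − PS + PR,
  ∂PRT = RT − PT + PR.
The resulting 10×10 matrix has rank 6, and its Smith normal form has invariant factors (1,1,1,1,1,1).

Boundary ∂_3: C_3 → C_2 sends each 3-simplex σ to the alternating sum Σ_i (−1)^i (σ with its i-th vertex removed). For instance
  ∂PQRT = QRT − PRT + PQT − PQR,
  ∂PQST = QST − PST + PQT − PQS.
The resulting 10×5 matrix has rank 4, and its Smith normal form has invariant factors (1,1,1,1).

Computing H_k = (kernel of ∂_k) / (image of ∂_{k+1}):

  H_0: rank C_0 − rank ∂_1 = 5 − 4 = 1, and the invariant factors of ∂_1 are all 1, so H_0 ≅ Z.
  H_1: rank ker ∂_1 − rank ∂_2 = (10 − 4) − 6 = 0, and the invariant factors of ∂_2 are all 1, so H_1 ≅ 0.
  H_2: rank ker ∂_2 − rank ∂_3 = (10 − 6) − 4 = 0, and the invariant factors of ∂_3 are all 1, so H_2 ≅ 0.
  H_3: rank ker ∂_3 − rank ∂_4 = (5 − 4) − 0 = 1, and there is no ∂_4, so H_3 ≅ Z.

(K is a triangulation of the 3-sphere S^3.)

H_0 ≅ Z,  H_1 = 0,  H_2 = 0,  H_3 ≅ Z.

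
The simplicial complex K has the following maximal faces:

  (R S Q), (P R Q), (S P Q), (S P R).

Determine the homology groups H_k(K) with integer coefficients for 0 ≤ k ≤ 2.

K has 4 vertices, 6 edges, 4 triangles.
rank ∂_0 = 0, rank ∂_1 = 3 ⇒ b_0 = 4 − 0 − 3 = 1; all invariant factors of ∂_1 are 1 so no torsion. So H_0 ≅ Z.
rank ∂_1 = 3, rank ∂_2 = 3 ⇒ b_1 = 6 − 3 − 3 = 0; all invariant factors of ∂_2 are 1 so no torsion. So H_1 ≅ 0.
rank ∂_2 = 3, rank ∂_3 = 0 ⇒ b_2 = 4 − 3 − 0 = 1. So H_2 ≅ Z.

H_0 ≅ Z,  H_1 = 0,  H_2 ≅ Z.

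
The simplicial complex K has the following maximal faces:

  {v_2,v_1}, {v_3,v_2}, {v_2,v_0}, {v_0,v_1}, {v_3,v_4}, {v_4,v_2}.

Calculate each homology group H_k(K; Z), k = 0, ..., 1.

H_0 = Z,  H_1 = Z^2.

Order the vertices as v_0 < v_1 < v_2 < v_3 < v_4. Listing each simplex with vertices in this order, K has dimension 1 with simplices:

  0-simplices (5): [v_0], [v_1], [v_2], [v_3], [v_4]
  1-simplices (6): [v_0,v_1], [v_0,v_2], [v_1,v_2], [v_2,v_3], [v_2,v_4], [v_3,v_4]

Hence C_0 ≅ Z^5, C_1 ≅ Z^6.

Boundary ∂_1: C_1 → C_0 maps an edge to its endpoints' difference, ∂[p,q] = q − p. For instance
  ∂[v_2,v_4] = [v_4] − [v_2].
The resulting 5×6 matrix has rank 4, and its Smith normal form has invariant factors (1,1,1,1).

From H_k ≅ ker(∂_k) / im(∂_{k+1}) we obtain:

  H_0: rank C_0 − rank ∂_1 = 5 − 4 = 1, and the invariant factors of ∂_1 are all 1, so H_0 ≅ Z.
  H_1: rank ker ∂_1 − rank ∂_2 = (6 − 4) − 0 = 2, and there is no ∂_2, so H_1 ≅ Z^2.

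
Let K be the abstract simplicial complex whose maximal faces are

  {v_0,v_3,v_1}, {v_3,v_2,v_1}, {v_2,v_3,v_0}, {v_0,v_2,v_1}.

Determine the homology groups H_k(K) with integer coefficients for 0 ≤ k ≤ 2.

H_0 ≅ Z,  H_1 = 0,  H_2 ≅ Z.

We work with the vertex ordering v_0 < v_1 < v_2 < v_3. The simplices of K, each written with vertices in increasing order, are:

  0-simplices (4): [v_0], [v_1], [v_2], [v_3]
  1-simplices (6): [v_0,v_1], [v_0,v_2], [v_0,v_3], [v_1,v_2], [v_1,v_3], [v_2,v_3]
  2-simplices (4): [v_0,v_1,v_2], [v_0,v_1,v_3], [v_0,v_2,v_3], [v_1,v_2,v_3]

so the chain groups are C_0 ≅ Z^4, C_1 ≅ Z^6, C_2 ≅ Z^4.

∂_1: C_1 → C_0 maps an edge to its endpoints' difference, ∂[p,q] = q − p.
The 4×6 boundary matrix has rank 3 and Smith normal form diag(1,1,1).

The boundary map ∂_2: C_2 → C_1 maps a triangle to the signed sum of its edges. For instance
  ∂[v_0,v_1,v_3] = [v_1,v_3] − [v_0,v_3] + [v_0,v_1],
  ∂[v_0,v_2,v_3] = [v_2,v_3] − [v_0,v_3] + [v_0,v_2].
As a 6×4 matrix over Z this has rank 3, with invariant factors (1,1,1).

Computing H_k = (kernel of ∂_k) / (image of ∂_{k+1}):

  H_0: rank C_0 − rank ∂_1 = 4 − 3 = 1, and the invariant factors of ∂_1 are all 1, so H_0 ≅ Z.
  H_1: rank ker ∂_1 − rank ∂_2 = (6 − 3) − 3 = 0, and the invariant factors of ∂_2 are all 1, so H_1 ≅ 0.
  H_2: rank ker ∂_2 − rank ∂_3 = (4 − 3) − 0 = 1, and there is no ∂_3, so H_2 ≅ Z.

(K is a triangulation of the 2-sphere S^2.)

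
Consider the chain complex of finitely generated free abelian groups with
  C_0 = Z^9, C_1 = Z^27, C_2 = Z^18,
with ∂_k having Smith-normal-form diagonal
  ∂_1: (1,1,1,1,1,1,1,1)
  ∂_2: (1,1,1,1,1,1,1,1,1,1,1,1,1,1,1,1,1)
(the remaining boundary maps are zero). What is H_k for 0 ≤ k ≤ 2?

H_0: b_0 = 9 − 0 − 8 = 1; torsion from ∂_1 factors > 1: none. So H_0 = Z.
H_1: b_1 = 27 − 8 − 17 = 2; torsion from ∂_2 factors > 1: none. So H_1 = Z^2.
H_2: b_2 = 18 − 17 − 0 = 1; torsion from ∂_3 factors > 1: none. So H_2 = Z.

H_0 = Z,  H_1 = Z^2,  H_2 = Z.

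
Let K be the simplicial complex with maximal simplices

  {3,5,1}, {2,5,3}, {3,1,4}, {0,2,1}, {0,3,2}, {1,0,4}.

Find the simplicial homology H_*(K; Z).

K has 6 vertices, 12 edges, 6 triangles.
rank ∂_0 = 0, rank ∂_1 = 5 ⇒ b_0 = 6 − 0 − 5 = 1; all invariant factors of ∂_1 are 1 so no torsion. So H_0 ≅ Z.
rank ∂_1 = 5, rank ∂_2 = 6 ⇒ b_1 = 12 − 5 − 6 = 1; all invariant factors of ∂_2 are 1 so no torsion. So H_1 ≅ Z.
rank ∂_2 = 6, rank ∂_3 = 0 ⇒ b_2 = 6 − 6 − 0 = 0. So H_2 ≅ 0.

H_0 ≅ Z,  H_1 ≅ Z,  H_2 = 0.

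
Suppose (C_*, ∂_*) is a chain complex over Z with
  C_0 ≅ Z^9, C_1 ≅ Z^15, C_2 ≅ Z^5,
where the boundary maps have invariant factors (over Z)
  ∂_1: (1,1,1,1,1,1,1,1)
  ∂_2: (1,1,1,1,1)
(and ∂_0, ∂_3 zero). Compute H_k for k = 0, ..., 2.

H_0: b_0 = 9 − 0 − 8 = 1; torsion from ∂_1 factors > 1: none. So H_0 ≅ Z.
H_1: b_1 = 15 − 8 − 5 = 2; torsion from ∂_2 factors > 1: none. So H_1 ≅ Z^2.
H_2: b_2 = 5 − 5 − 0 = 0; torsion from ∂_3 factors > 1: none. So H_2 ≅ 0.

H_0 ≅ Z,  H_1 ≅ Z^2,  H_2 = 0.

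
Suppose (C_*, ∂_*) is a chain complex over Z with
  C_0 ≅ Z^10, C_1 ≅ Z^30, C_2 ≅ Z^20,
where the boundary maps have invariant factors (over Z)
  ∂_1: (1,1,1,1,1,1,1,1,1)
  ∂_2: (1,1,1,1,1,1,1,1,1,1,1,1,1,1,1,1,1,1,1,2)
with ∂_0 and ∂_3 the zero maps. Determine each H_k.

H_0 ≅ Z,  H_1 ≅ Z ⊕ Z/2,  H_2 = 0.

H_0: b_0 = 10 − 0 − 9 = 1; torsion from ∂_1 factors > 1: none. So H_0 ≅ Z.
H_1: b_1 = 30 − 9 − 20 = 1; torsion from ∂_2 factors > 1: [2]. So H_1 ≅ Z ⊕ Z/2.
H_2: b_2 = 20 − 20 − 0 = 0; torsion from ∂_3 factors > 1: none. So H_2 ≅ 0.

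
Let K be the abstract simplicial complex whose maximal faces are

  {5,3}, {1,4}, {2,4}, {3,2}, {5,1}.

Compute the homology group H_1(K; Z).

H_1 = Z.

Fix the vertex order 1 < 2 < 3 < 4 < 5 and write every simplex with vertices in increasing order. Then dim K = 1 and the simplices of K are:

  0-simplices (5): [1], [2], [3], [4], [5]
  1-simplices (5): [1,4], [1,5], [2,3], [2,4], [3,5]

so the chain groups are C_0 ≅ Z^5, C_1 ≅ Z^5.

∂_1: C_1 → C_0 is given by ∂[p,q] = [q] − [p]. For instance
  ∂[2,4] = [4] − [2].
The 5×5 boundary matrix has rank 4 and Smith normal form diag(1,1,1,1).

Reading off H_k = ker ∂_k / im ∂_{k+1}:

  H_1: rank ker ∂_1 − rank ∂_2 = (5 − 4) − 0 = 1, and there is no ∂_2, so H_1 = Z.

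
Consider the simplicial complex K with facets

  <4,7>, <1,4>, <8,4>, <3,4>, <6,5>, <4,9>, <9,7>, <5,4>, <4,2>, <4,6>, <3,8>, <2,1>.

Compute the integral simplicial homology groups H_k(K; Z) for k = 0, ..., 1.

Order the vertices as 1 < 2 < 3 < 4 < 5 < 6 < 7 < 8 < 9. Listing each simplex with vertices in this order, K has dimension 1 with simplices:

  0-simplices (9): [1], [2], [3], [4], [5], [6], [7], [8], [9]
  1-simplices (12): [1,2], [1,4], [2,4], [3,4], [3,8], [4,5], [4,6], [4,7], [4,8], [4,9], [5,6], [7,9]

so the chain groups are C_0 ≅ Z^9, C_1 ≅ Z^12.

∂_1: C_1 → C_0 maps an edge to its endpoints' difference, ∂[p,q] = q − p. For instance
  ∂[2,4] = [4] − [2].
This gives a 9×12 integer matrix of rank 8; reducing to Smith normal form yields diagonal entries (1,1,1,1,1,1,1,1).

Reading off H_k = ker ∂_k / im ∂_{k+1}:

  H_0: rank C_0 − rank ∂_1 = 9 − 8 = 1, and the invariant factors of ∂_1 are all 1, so H_0 ≅ Z.
  H_1: rank ker ∂_1 − rank ∂_2 = (12 − 8) − 0 = 4, and there is no ∂_2, so H_1 ≅ Z^4.

As a check, the Euler characteristic is 9 − 12 = -3, which agrees with 1 − 4 = -3.

H_0 ≅ Z,  H_1 ≅ Z^4.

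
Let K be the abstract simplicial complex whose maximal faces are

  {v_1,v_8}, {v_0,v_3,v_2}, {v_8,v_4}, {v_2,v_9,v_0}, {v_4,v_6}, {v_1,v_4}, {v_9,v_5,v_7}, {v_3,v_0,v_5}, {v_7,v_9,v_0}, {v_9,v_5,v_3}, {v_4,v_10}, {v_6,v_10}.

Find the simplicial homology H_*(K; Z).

Fix the vertex order v_0 < v_1 < v_2 < v_3 < v_4 < v_5 < v_6 < v_7 < v_8 < v_9 < v_10 and write every simplex with vertices in increasing order. Then dim K = 2 and the simplices of K are:

  0-simplices (11): [v_0], [v_1], [v_2], [v_3], [v_4], [v_5], [v_6], [v_7], [v_8], [v_9], [v_10]
  1-simplices (18): (18 of them)
  2-simplices (6): [v_0,v_2,v_3], [v_0,v_2,v_9], [v_0,v_3,v_5], [v_0,v_7,v_9], [v_3,v_5,v_9], [v_5,v_7,v_9]

Hence C_0 ≅ Z^11, C_1 ≅ Z^18, C_2 ≅ Z^6.

∂_1: C_1 → C_0 sends each edge [p,q] (with p < q) to q − p. For instance
  ∂[v_7,v_9] = [v_9] − [v_7].
This gives a 11×18 integer matrix of rank 9; reducing to Smith normal form yields diagonal entries (1,1,1,1,1,1,1,1,1).

Boundary ∂_2: C_2 → C_1 acts by ∂[p,q,r] = [q,r] − [p,r] + [p,q]. For instance
  ∂[v_3,v_5,v_9] = [v_5,v_9] − [v_3,v_9] + [v_3,v_5],
  ∂[v_0,v_3,v_5] = [v_3,v_5] − [v_0,v_5] + [v_0,v_3].
This gives a 18×6 integer matrix of rank 6; reducing to Smith normal form yields diagonal entries (1,1,1,1,1,1).

Computing H_k = (kernel of ∂_k) / (image of ∂_{k+1}):

  H_0: rank C_0 − rank ∂_1 = 11 − 9 = 2, and the invariant factors of ∂_1 are all 1, so H_0 = Z^2.
  H_1: rank ker ∂_1 − rank ∂_2 = (18 − 9) − 6 = 3, and the invariant factors of ∂_2 are all 1, so H_1 = Z^3.
  H_2: rank ker ∂_2 − rank ∂_3 = (6 − 6) − 0 = 0, and there is no ∂_3, so H_2 = 0.

H_0 ≅ Z^2,  H_1 ≅ Z^3,  H_2 = 0.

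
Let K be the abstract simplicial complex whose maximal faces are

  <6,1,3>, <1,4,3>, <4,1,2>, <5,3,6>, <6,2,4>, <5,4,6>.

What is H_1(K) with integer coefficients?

H_1 = Z.

We work with the vertex ordering 1 < 2 < 3 < 4 < 5 < 6. The simplices of K, each written with vertices in increasing order, are:

  0-simplices (6): [1], [2], [3], [4], [5], [6]
  1-simplices (12): [1,2], [1,3], [1,4], [1,6], [2,4], [2,6], [3,4], [3,5], [3,6], [4,5], [4,6], [5,6]
  2-simplices (6): [1,2,4], [1,3,4], [1,3,6], [2,4,6], [3,5,6], [4,5,6]

so the chain groups are C_0 ≅ Z^6, C_1 ≅ Z^12, C_2 ≅ Z^6.

The boundary map ∂_1: C_1 → C_0 maps an edge to its endpoints' difference, ∂[p,q] = q − p. For instance
  ∂[4,5] = [5] − [4].
The resulting 6×12 matrix has rank 5, and its Smith normal form has invariant factors (1,1,1,1,1).

∂_2: C_2 → C_1 acts by ∂[p,q,r] = [q,r] − [p,r] + [p,q]. For instance
  ∂[4,5,6] = [5,6] − [4,6] + [4,5],
  ∂[1,2,4] = [2,4] − [1,4] + [1,2].
As a 12×6 matrix over Z this has rank 6, with invariant factors (1,1,1,1,1,1).

Reading off H_k = ker ∂_k / im ∂_{k+1}:

  H_1: rank ker ∂_1 − rank ∂_2 = (12 − 5) − 6 = 1, and the invariant factors of ∂_2 are all 1, so H_1 = Z.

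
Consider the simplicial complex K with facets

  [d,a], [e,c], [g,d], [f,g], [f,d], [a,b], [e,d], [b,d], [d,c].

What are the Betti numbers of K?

b_0 = 1, b_1 = 3.

Order the vertices as a < b < c < d < e < f < g. Listing each simplex with vertices in this order, K has dimension 1 with simplices:

  0-simplices (7): a, b, c, d, e, f, g
  1-simplices (9): ab, ad, bd, cd, ce, de, df, dg, fg

so the chain groups are C_0 ≅ Z^7, C_1 ≅ Z^9.

The boundary map ∂_1: C_1 → C_0 maps an edge to its endpoints' difference, ∂[p,q] = q − p. For instance
  ∂de = e − d.
This gives a 7×9 integer matrix of rank 6; reducing to Smith normal form yields diagonal entries (1,1,1,1,1,1).

Now H_k = ker ∂_k / im ∂_{k+1}, so:

  H_0: rank C_0 − rank ∂_1 = 7 − 6 = 1, and the invariant factors of ∂_1 are all 1, so H_0 ≅ Z.
  H_1: rank ker ∂_1 − rank ∂_2 = (9 − 6) − 0 = 3, and there is no ∂_2, so H_1 ≅ Z^3.

Hence the Betti numbers are b_0 = 1, b_1 = 3.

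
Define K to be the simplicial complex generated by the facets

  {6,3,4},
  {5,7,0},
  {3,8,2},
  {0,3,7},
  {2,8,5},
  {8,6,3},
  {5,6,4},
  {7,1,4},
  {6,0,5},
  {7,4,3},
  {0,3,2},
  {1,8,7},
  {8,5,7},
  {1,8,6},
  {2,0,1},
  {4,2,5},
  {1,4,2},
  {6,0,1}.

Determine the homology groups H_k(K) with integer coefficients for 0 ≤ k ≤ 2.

H_0 ≅ Z,  H_1 ≅ Z^2,  H_2 ≅ Z.

We work with the vertex ordering 0 < 1 < 2 < 3 < 4 < 5 < 6 < 7 < 8. The simplices of K, each written with vertices in increasing order, are:

  0-simplices (9): [0], [1], [2], [3], [4], [5], [6], [7], [8]
  1-simplices (27): (27 of them)
  2-simplices (18): [0,1,2], [0,1,6], [0,2,3], [0,3,7], [0,5,6], [0,5,7], [1,2,4], [1,4,7], [1,6,8], [1,7,8], [2,3,8], [2,4,5], [2,5,8], [3,4,6], [3,4,7], [3,6,8], [4,5,6], [5,7,8]

giving chain groups C_0 ≅ Z^9, C_1 ≅ Z^27, C_2 ≅ Z^18.

Boundary ∂_1: C_1 → C_0 maps an edge to its endpoints' difference, ∂[p,q] = q − p.
This gives a 9×27 integer matrix of rank 8; reducing to Smith normal form yields diagonal entries (1,1,1,1,1,1,1,1).

Boundary ∂_2: C_2 → C_1 acts by ∂[p,q,r] = [q,r] − [p,r] + [p,q]. For instance
  ∂[2,3,8] = [3,8] − [2,8] + [2,3],
  ∂[3,6,8] = [6,8] − [3,8] + [3,6].
This gives a 27×18 integer matrix of rank 17; reducing to Smith normal form yields diagonal entries (1,1,1,1,1,1,1,1,1,1,1,1,1,1,1,1,1).

Reading off H_k = ker ∂_k / im ∂_{k+1}:

  H_0: rank C_0 − rank ∂_1 = 9 − 8 = 1, and the invariant factors of ∂_1 are all 1, so H_0 ≅ Z.
  H_1: rank ker ∂_1 − rank ∂_2 = (27 − 8) − 17 = 2, and the invariant factors of ∂_2 are all 1, so H_1 ≅ Z^2.
  H_2: rank ker ∂_2 − rank ∂_3 = (18 − 17) − 0 = 1, and there is no ∂_3, so H_2 ≅ Z.

As a check, the Euler characteristic is 9 − 27 + 18 = 0, which agrees with 1 − 2 + 1 = 0.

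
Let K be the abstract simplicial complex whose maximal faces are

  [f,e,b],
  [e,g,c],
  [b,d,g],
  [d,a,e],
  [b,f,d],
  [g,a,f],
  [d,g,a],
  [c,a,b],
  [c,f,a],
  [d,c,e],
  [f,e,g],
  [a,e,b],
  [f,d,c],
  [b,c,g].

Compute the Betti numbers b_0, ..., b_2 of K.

b_0 = 1, b_1 = 2, b_2 = 1.

Order the vertices as a < b < c < d < e < f < g. Listing each simplex with vertices in this order, K has dimension 2 with simplices:

  0-simplices (7): a, b, c, d, e, f, g
  1-simplices (21): ab, ac, ad, ae, af, ag, bc, bd, be, bf, bg, cd, ce, cf, cg, de, df, dg, ef, eg, fg
  2-simplices (14): abc, abe, acf, ade, adg, afg, bcg, bdf, bdg, bef, cde, cdf, ceg, efg

giving chain groups C_0 ≅ Z^7, C_1 ≅ Z^21, C_2 ≅ Z^14.

∂_1: C_1 → C_0 sends each edge [p,q] (with p < q) to q − p.
The 7×21 boundary matrix has rank 6 and Smith normal form diag(1,1,1,1,1,1).

Boundary ∂_2: C_2 → C_1 acts by ∂[p,q,r] = [q,r] − [p,r] + [p,q]. For instance
  ∂cdf = df − cf + cd,
  ∂abc = bc − ac + ab.
The resulting 21×14 matrix has rank 13, and its Smith normal form has invariant factors (1,1,1,1,1,1,1,1,1,1,1,1,1).

Reading off H_k = ker ∂_k / im ∂_{k+1}:

  H_0: rank C_0 − rank ∂_1 = 7 − 6 = 1, and the invariant factors of ∂_1 are all 1, so H_0 = Z.
  H_1: rank ker ∂_1 − rank ∂_2 = (21 − 6) − 13 = 2, and the invariant factors of ∂_2 are all 1, so H_1 = Z^2.
  H_2: rank ker ∂_2 − rank ∂_3 = (14 − 13) − 0 = 1, and there is no ∂_3, so H_2 = Z.

Hence the Betti numbers are b_0 = 1, b_1 = 2, b_2 = 1.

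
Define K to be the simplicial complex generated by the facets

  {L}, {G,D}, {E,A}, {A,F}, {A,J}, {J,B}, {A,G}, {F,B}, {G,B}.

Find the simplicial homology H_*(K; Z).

Take the total order A < B < D < E < F < G < J < L on the vertex set. Then K (dimension 1) consists of the simplices:

  0-simplices (8): A, B, D, E, F, G, J, L
  1-simplices (8): AE, AF, AG, AJ, BF, BG, BJ, DG

giving chain groups C_0 ≅ Z^8, C_1 ≅ Z^8.

The boundary map ∂_1: C_1 → C_0 maps an edge to its endpoints' difference, ∂[p,q] = q − p. For instance
  ∂DG = G − D.
The resulting 8×8 matrix has rank 6, and its Smith normal form has invariant factors (1,1,1,1,1,1).

From H_k ≅ ker(∂_k) / im(∂_{k+1}) we obtain:

  H_0: rank C_0 − rank ∂_1 = 8 − 6 = 2, and the invariant factors of ∂_1 are all 1, so H_0 ≅ Z^2.
  H_1: rank ker ∂_1 − rank ∂_2 = (8 − 6) − 0 = 2, and there is no ∂_2, so H_1 ≅ Z^2.

H_0 ≅ Z^2,  H_1 ≅ Z^2.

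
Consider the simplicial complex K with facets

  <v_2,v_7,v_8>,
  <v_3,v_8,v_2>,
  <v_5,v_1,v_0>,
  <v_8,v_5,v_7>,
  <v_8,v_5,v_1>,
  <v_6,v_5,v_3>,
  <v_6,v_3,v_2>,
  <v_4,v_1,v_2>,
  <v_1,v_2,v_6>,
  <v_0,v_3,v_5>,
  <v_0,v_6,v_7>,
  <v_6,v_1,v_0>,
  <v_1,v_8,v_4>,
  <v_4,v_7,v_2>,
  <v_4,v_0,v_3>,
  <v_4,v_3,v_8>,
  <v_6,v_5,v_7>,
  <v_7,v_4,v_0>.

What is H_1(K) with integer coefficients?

Take the total order v_0 < v_1 < v_2 < v_3 < v_4 < v_5 < v_6 < v_7 < v_8 on the vertex set. Then K (dimension 2) consists of the simplices:

  0-simplices (9): [v_0], [v_1], [v_2], [v_3], [v_4], [v_5], [v_6], [v_7], [v_8]
  1-simplices (27): (27 of them)
  2-simplices (18): (18 of them)

so the chain groups are C_0 ≅ Z^9, C_1 ≅ Z^27, C_2 ≅ Z^18.

The boundary map ∂_1: C_1 → C_0 sends each edge [p,q] (with p < q) to q − p. For instance
  ∂[v_0,v_4] = [v_4] − [v_0].
The resulting 9×27 matrix has rank 8, and its Smith normal form has invariant factors (1,1,1,1,1,1,1,1).

The boundary map ∂_2: C_2 → C_1 acts by ∂[p,q,r] = [q,r] − [p,r] + [p,q]. For instance
  ∂[v_2,v_3,v_8] = [v_3,v_8] − [v_2,v_8] + [v_2,v_3],
  ∂[v_1,v_4,v_8] = [v_4,v_8] − [v_1,v_8] + [v_1,v_4].
The resulting 27×18 matrix has rank 18, and its Smith normal form has invariant factors (1,1,1,1,1,1,1,1,1,1,1,1,1,1,1,1,1,2).

Computing H_k = (kernel of ∂_k) / (image of ∂_{k+1}):

  H_1: rank ker ∂_1 − rank ∂_2 = (27 − 8) − 18 = 1, and ∂_2 has invariant factor 2 > 1, so H_1 = Z ⊕ Z/2Z.

H_1 = Z ⊕ Z/2Z.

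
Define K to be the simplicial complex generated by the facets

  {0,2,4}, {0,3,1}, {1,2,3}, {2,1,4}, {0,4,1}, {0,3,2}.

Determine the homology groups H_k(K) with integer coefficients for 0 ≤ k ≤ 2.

H_0 ≅ Z,  H_1 = 0,  H_2 ≅ Z.

Take the total order 0 < 1 < 2 < 3 < 4 on the vertex set. Then K (dimension 2) consists of the simplices:

  0-simplices (5): [0], [1], [2], [3], [4]
  1-simplices (9): [0,1], [0,2], [0,3], [0,4], [1,2], [1,3], [1,4], [2,3], [2,4]
  2-simplices (6): [0,1,3], [0,1,4], [0,2,3], [0,2,4], [1,2,3], [1,2,4]

giving chain groups C_0 ≅ Z^5, C_1 ≅ Z^9, C_2 ≅ Z^6.

∂_1: C_1 → C_0 maps an edge to its endpoints' difference, ∂[p,q] = q − p.
The 5×9 boundary matrix has rank 4 and Smith normal form diag(1,1,1,1).

∂_2: C_2 → C_1 acts by ∂[p,q,r] = [q,r] − [p,r] + [p,q]. For instance
  ∂[0,2,3] = [2,3] − [0,3] + [0,2],
  ∂[0,1,3] = [1,3] − [0,3] + [0,1].
As a 9×6 matrix over Z this has rank 5, with invariant factors (1,1,1,1,1).

From H_k ≅ ker(∂_k) / im(∂_{k+1}) we obtain:

  H_0: rank C_0 − rank ∂_1 = 5 − 4 = 1, and the invariant factors of ∂_1 are all 1, so H_0 ≅ Z.
  H_1: rank ker ∂_1 − rank ∂_2 = (9 − 4) − 5 = 0, and the invariant factors of ∂_2 are all 1, so H_1 ≅ 0.
  H_2: rank ker ∂_2 − rank ∂_3 = (6 − 5) − 0 = 1, and there is no ∂_3, so H_2 ≅ Z.

(K is a triangulation of the 2-sphere S^2.)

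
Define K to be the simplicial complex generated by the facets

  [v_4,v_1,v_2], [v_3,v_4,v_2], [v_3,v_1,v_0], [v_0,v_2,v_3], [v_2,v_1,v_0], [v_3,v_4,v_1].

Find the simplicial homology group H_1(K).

H_1 = 0.

K has 5 vertices, 9 edges, 6 triangles.
rank ∂_1 = 4, rank ∂_2 = 5 ⇒ b_1 = 9 − 4 − 5 = 0; all invariant factors of ∂_2 are 1 so no torsion. So H_1 ≅ 0.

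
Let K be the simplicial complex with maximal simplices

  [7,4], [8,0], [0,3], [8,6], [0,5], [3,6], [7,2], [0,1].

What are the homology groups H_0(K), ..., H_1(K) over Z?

H_0 ≅ Z^2,  H_1 ≅ Z.

K has 9 vertices, 8 edges.
rank ∂_0 = 0, rank ∂_1 = 7 ⇒ b_0 = 9 − 0 − 7 = 2; all invariant factors of ∂_1 are 1 so no torsion. So H_0 ≅ Z^2.
rank ∂_1 = 7, rank ∂_2 = 0 ⇒ b_1 = 8 − 7 − 0 = 1. So H_1 ≅ Z.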